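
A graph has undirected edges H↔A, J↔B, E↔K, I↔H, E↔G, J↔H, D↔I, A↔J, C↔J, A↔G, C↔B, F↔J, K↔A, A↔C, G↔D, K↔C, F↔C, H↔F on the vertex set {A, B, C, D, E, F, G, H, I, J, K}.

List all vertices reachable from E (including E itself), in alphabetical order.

Start at E.
Its neighbours: G, K.
Then their neighbours: A, C, D.
Then next layer: B, F, H, I, J.
Every vertex is now reached.

A, B, C, D, E, F, G, H, I, J, K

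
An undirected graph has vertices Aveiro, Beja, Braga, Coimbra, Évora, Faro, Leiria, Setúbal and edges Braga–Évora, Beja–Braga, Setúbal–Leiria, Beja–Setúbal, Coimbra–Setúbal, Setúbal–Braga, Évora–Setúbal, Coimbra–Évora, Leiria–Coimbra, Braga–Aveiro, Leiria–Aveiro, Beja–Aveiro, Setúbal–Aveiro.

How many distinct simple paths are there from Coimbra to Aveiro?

29

Coimbra–Évora–Braga–Aveiro
Coimbra–Évora–Braga–Beja–Aveiro
Coimbra–Évora–Braga–Beja–Setúbal–Aveiro
Coimbra–Évora–Braga–Beja–Setúbal–Leiria–Aveiro
Coimbra–Évora–Braga–Setúbal–Aveiro
Coimbra–Évora–Braga–Setúbal–Beja–Aveiro
Coimbra–Évora–Braga–Setúbal–Leiria–Aveiro
Coimbra–Évora–Setúbal–Aveiro
... and 21 more.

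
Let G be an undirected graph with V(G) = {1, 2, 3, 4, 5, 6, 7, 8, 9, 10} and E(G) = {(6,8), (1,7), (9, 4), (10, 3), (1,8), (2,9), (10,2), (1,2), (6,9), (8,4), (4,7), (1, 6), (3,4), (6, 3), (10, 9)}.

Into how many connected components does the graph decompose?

2

From 1: component {1, 2, 3, 4, 6, 7, 8, 9, 10}.
From 5: component {5}.
That's 2 components.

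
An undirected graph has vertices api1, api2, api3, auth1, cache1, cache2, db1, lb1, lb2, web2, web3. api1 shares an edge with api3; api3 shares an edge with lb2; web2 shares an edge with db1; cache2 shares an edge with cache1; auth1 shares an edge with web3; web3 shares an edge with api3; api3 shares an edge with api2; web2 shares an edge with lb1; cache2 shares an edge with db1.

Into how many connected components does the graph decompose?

2

From api1: component {api1, api2, api3, auth1, lb2, web3}.
From cache1: component {cache1, cache2, db1, lb1, web2}.
That's 2 components.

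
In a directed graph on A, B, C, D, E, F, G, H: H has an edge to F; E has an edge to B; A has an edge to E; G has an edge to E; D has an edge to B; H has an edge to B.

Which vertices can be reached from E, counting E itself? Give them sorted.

Start at E.
Its neighbours: B.
Nothing further is reachable.

B, E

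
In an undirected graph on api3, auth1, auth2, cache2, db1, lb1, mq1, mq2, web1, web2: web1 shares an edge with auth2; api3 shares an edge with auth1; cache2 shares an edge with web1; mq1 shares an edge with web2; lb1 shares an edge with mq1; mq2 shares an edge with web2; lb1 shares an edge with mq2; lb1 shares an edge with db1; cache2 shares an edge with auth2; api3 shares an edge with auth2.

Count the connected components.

From api3: component {api3, auth1, auth2, cache2, web1}.
From db1: component {db1, lb1, mq1, mq2, web2}.
That's 2 components.

2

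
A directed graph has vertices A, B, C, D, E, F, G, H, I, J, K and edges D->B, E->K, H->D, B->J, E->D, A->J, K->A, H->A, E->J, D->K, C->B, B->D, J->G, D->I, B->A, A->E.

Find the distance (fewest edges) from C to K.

3

Distance 0: C.
Distance 1: B.
Distance 2: A, D, J.
Distance 3: E, G, I, K — contains K.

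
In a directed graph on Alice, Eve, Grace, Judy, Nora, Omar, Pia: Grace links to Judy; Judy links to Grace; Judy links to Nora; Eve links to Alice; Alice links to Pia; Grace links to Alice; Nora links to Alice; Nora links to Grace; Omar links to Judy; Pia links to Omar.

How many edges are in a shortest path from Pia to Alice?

Distance 0: Pia.
Distance 1: Omar.
Distance 2: Judy.
Distance 3: Grace, Nora.
Distance 4: Alice — contains Alice.

4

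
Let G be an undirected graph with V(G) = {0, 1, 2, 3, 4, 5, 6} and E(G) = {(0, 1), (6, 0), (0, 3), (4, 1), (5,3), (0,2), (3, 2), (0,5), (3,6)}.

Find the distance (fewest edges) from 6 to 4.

Distance 0: 6.
Distance 1: 0, 3.
Distance 2: 1, 2, 5.
Distance 3: 4 — contains 4.

3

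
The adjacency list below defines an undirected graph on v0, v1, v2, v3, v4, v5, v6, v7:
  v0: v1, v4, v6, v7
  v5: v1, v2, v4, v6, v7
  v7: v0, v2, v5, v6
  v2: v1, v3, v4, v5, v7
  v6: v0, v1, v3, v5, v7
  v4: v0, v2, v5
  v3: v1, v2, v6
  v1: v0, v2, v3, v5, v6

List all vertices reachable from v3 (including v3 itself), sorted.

Start at v3.
Its neighbours: v1, v2, v6.
Then their neighbours: v0, v4, v5, v7.
Every vertex is now reached.

v0, v1, v2, v3, v4, v5, v6, v7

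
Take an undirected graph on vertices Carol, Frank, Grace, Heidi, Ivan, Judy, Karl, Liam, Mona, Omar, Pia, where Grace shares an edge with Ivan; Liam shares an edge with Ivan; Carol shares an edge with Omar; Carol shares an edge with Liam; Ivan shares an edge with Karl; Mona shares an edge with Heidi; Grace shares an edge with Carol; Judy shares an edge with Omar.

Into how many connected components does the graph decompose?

From Carol: component {Carol, Grace, Ivan, Judy, Karl, Liam, Omar}.
From Frank: component {Frank}.
From Heidi: component {Heidi, Mona}.
From Pia: component {Pia}.
That's 4 components.

4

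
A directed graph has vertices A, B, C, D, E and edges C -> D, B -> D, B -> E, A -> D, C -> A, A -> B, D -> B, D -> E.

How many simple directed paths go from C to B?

C→A→B
C→A→D→B
C→D→B

3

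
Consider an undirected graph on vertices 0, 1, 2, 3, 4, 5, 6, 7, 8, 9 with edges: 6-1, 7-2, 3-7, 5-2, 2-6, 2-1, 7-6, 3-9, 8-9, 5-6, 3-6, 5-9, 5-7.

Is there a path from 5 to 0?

No

Explore from 5.
Distance 1: reach 2, 6, 7, 9.
Distance 2: reach 1, 3, 8.
The search is exhausted without reaching 0; it lies in a different component.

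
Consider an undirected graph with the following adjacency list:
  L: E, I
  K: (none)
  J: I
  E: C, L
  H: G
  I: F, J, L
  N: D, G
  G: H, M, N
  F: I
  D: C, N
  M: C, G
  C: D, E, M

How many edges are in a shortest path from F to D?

Distance 0: F.
Distance 1: I.
Distance 2: J, L.
Distance 3: E.
Distance 4: C.
Distance 5: D, M — contains D.

5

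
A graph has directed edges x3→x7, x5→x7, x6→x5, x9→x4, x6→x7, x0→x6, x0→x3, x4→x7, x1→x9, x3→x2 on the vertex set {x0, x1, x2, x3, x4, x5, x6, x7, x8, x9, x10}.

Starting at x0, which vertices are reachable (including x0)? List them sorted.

Start at x0.
Its neighbours: x3, x6.
Then their neighbours: x2, x5, x7.
Nothing further is reachable.

x0, x2, x3, x5, x6, x7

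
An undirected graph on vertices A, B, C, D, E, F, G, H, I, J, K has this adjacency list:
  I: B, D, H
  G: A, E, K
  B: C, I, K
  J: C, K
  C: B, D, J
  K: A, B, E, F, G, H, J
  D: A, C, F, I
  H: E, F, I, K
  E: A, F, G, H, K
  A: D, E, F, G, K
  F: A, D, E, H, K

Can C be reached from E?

Explore from E.
Distance 1: reach A, F, G, H, K.
Distance 2: reach B, D, I, J.
Distance 3: reach C.
Found C.

Yes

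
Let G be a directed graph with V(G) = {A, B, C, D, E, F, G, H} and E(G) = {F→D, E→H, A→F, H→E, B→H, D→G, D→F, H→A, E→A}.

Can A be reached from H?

Yes

Explore from H.
Distance 1: reach A, E.
Found A.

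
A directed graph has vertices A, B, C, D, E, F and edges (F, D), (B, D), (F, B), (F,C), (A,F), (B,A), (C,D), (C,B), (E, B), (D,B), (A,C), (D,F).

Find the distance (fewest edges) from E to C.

Distance 0: E.
Distance 1: B.
Distance 2: A, D.
Distance 3: C, F — contains C.

3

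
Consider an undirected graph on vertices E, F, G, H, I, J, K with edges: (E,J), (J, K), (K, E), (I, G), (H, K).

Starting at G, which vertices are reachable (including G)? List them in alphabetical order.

Start at G.
Its neighbours: I.
Nothing further is reachable.

G, I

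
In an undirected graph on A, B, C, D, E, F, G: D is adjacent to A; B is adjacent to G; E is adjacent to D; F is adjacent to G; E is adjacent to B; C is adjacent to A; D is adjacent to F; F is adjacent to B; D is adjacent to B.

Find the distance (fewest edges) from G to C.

4

Distance 0: G.
Distance 1: B, F.
Distance 2: D, E.
Distance 3: A.
Distance 4: C — contains C.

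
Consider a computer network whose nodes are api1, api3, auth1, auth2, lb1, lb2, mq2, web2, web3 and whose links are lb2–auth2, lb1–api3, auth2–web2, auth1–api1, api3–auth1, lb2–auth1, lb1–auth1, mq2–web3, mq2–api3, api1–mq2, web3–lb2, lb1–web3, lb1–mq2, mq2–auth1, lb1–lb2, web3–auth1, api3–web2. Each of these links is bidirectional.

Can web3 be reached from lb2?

Yes

Explore from lb2.
Distance 1: reach auth1, auth2, lb1, web3.
Found web3.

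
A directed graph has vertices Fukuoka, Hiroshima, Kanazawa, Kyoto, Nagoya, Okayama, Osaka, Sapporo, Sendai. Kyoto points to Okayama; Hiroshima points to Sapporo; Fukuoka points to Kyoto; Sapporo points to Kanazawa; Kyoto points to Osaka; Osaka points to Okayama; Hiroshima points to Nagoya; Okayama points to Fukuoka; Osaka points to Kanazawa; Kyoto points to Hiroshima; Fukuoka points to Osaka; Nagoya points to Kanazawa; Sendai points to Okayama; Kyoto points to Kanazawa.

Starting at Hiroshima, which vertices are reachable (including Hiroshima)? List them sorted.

Start at Hiroshima.
Its neighbours: Nagoya, Sapporo.
Then their neighbours: Kanazawa.
Nothing further is reachable.

Hiroshima, Kanazawa, Nagoya, Sapporo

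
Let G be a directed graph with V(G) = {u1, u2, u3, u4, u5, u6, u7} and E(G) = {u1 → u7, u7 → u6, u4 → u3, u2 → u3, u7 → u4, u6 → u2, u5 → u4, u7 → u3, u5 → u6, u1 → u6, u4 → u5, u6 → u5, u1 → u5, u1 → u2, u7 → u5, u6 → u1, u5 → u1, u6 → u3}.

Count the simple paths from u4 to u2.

5

u4→u5→u1→u2
u4→u5→u1→u6→u2
u4→u5→u1→u7→u6→u2
u4→u5→u6→u1→u2
u4→u5→u6→u2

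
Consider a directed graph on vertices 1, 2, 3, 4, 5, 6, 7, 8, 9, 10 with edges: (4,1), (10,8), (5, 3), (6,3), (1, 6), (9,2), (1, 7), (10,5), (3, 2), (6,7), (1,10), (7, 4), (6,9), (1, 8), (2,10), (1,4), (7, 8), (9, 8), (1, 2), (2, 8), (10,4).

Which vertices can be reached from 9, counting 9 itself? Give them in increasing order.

Start at 9.
Its neighbours: 2, 8.
Then their neighbours: 10.
Then next layer: 4, 5.
Then next layer: 1, 3.
Then next layer: 6, 7.
Every vertex is now reached.

1, 2, 3, 4, 5, 6, 7, 8, 9, 10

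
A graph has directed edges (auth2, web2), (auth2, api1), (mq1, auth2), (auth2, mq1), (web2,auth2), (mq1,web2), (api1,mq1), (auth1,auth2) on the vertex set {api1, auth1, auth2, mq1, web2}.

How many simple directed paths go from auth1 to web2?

auth1→auth2→api1→mq1→web2
auth1→auth2→mq1→web2
auth1→auth2→web2

3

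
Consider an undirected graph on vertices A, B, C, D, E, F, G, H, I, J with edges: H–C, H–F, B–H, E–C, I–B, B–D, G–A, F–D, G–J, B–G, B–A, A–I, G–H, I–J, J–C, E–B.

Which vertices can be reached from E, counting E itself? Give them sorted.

Start at E.
Its neighbours: B, C.
Then their neighbours: A, D, G, H, I, J.
Then next layer: F.
Every vertex is now reached.

A, B, C, D, E, F, G, H, I, J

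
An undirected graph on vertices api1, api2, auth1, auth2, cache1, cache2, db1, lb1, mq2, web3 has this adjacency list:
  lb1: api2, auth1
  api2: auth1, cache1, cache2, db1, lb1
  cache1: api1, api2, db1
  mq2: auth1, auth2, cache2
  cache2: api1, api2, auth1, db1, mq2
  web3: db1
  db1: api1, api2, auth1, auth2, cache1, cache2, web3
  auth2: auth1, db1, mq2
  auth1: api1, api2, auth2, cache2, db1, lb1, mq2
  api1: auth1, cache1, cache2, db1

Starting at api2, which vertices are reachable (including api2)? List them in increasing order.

Start at api2.
Its neighbours: auth1, cache1, cache2, db1, lb1.
Then their neighbours: api1, auth2, mq2, web3.
Every vertex is now reached.

api1, api2, auth1, auth2, cache1, cache2, db1, lb1, mq2, web3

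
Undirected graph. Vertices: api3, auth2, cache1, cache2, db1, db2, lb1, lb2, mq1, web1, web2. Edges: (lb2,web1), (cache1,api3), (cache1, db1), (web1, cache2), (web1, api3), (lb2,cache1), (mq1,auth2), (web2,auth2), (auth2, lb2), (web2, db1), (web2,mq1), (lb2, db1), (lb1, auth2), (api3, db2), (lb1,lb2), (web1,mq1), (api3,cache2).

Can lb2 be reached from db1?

Explore from db1.
Distance 1: reach cache1, lb2, web2.
Found lb2.

Yes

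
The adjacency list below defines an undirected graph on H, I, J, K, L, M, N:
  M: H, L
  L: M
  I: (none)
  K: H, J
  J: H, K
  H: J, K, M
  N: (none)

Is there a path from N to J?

No

N has no edges, so nothing is reachable from it.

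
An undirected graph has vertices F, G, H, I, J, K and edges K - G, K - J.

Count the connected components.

4

From F: component {F}.
From G: component {G, J, K}.
From H: component {H}.
From I: component {I}.
That's 4 components.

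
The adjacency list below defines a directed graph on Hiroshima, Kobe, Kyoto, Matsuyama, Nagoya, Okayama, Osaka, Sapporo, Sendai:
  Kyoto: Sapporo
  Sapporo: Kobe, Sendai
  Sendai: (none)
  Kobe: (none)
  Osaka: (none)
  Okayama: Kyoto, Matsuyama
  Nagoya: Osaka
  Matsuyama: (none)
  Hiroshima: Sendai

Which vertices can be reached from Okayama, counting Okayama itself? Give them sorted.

Kobe, Kyoto, Matsuyama, Okayama, Sapporo, Sendai

Start at Okayama.
Its neighbours: Kyoto, Matsuyama.
Then their neighbours: Sapporo.
Then next layer: Kobe, Sendai.
Nothing further is reachable.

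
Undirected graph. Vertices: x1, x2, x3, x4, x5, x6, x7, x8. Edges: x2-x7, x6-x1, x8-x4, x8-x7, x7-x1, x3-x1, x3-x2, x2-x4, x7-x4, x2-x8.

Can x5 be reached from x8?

Explore from x8.
Distance 1: reach x2, x4, x7.
Distance 2: reach x1, x3.
Distance 3: reach x6.
The search is exhausted without reaching x5; it lies in a different component.

No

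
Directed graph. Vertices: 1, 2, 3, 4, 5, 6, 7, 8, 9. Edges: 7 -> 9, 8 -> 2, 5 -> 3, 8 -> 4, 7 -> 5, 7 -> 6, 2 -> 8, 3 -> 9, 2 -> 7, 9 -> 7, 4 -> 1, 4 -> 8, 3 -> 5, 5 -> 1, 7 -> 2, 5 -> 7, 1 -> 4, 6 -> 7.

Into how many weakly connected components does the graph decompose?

From 1: component {1, 2, 3, 4, 5, 6, 7, 8, 9}.
That's 1 component.

1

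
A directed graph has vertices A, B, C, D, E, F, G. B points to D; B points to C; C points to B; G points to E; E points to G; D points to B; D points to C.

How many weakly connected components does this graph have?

4

From A: component {A}.
From B: component {B, C, D}.
From E: component {E, G}.
From F: component {F}.
That's 4 components.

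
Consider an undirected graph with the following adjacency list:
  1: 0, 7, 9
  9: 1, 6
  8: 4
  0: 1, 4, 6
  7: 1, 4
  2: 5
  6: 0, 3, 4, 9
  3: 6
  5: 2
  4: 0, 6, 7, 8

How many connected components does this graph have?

2

From 0: component {0, 1, 3, 4, 6, 7, 8, 9}.
From 2: component {2, 5}.
That's 2 components.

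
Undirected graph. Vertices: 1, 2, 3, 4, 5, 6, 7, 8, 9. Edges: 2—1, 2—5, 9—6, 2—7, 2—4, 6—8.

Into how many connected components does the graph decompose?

3

From 1: component {1, 2, 4, 5, 7}.
From 3: component {3}.
From 6: component {6, 8, 9}.
That's 3 components.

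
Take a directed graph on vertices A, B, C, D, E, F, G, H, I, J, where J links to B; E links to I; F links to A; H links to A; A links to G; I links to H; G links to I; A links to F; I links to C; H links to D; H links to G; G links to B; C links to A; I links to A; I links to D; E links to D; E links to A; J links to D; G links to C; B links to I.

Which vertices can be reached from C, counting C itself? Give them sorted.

Start at C.
Its neighbours: A.
Then their neighbours: F, G.
Then next layer: B, I.
Then next layer: D, H.
Nothing further is reachable.

A, B, C, D, F, G, H, I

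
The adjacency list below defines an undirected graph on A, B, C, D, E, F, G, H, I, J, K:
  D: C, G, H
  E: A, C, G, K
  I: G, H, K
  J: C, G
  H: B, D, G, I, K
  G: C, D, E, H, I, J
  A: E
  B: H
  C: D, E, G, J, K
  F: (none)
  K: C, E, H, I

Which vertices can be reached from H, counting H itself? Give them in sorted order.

A, B, C, D, E, G, H, I, J, K

Start at H.
Its neighbours: B, D, G, I, K.
Then their neighbours: C, E, J.
Then next layer: A.
Nothing further is reachable.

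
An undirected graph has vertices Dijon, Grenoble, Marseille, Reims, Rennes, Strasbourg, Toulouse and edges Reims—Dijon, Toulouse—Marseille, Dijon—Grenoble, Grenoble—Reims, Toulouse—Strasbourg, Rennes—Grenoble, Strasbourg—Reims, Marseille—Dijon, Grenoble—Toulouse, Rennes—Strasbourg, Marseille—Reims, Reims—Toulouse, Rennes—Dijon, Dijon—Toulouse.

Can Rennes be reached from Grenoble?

Explore from Grenoble.
Distance 1: reach Dijon, Reims, Rennes, Toulouse.
Found Rennes.

Yes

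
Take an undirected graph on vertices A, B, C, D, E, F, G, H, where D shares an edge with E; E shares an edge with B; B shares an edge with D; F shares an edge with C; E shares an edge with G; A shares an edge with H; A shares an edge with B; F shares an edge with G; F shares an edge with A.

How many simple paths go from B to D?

B–A–F–G–E–D
B–D
B–E–D

3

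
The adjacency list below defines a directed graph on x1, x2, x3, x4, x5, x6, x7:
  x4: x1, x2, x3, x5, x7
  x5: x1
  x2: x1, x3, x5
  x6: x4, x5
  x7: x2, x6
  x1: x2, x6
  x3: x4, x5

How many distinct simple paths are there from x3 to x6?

8

x3→x4→x1→x6
x3→x4→x2→x1→x6
x3→x4→x2→x5→x1→x6
x3→x4→x5→x1→x6
x3→x4→x7→x2→x1→x6
x3→x4→x7→x2→x5→x1→x6
x3→x4→x7→x6
x3→x5→x1→x6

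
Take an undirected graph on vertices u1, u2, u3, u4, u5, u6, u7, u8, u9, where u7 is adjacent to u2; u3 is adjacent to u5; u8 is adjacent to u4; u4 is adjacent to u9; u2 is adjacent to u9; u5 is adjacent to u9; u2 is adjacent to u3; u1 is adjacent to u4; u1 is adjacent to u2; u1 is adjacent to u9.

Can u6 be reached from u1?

Explore from u1.
Distance 1: reach u2, u4, u9.
Distance 2: reach u3, u5, u7, u8.
The search is exhausted without reaching u6; it lies in a different component.

No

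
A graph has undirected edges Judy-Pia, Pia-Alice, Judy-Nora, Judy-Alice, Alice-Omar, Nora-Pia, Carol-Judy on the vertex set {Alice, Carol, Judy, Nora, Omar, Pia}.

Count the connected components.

1

From Alice: component {Alice, Carol, Judy, Nora, Omar, Pia}.
That's 1 component.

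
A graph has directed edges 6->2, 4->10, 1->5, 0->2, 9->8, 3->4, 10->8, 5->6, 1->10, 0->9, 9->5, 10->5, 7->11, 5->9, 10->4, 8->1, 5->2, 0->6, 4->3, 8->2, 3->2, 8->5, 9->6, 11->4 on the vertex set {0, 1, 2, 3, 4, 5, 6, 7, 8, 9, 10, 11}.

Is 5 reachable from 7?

Explore from 7.
Distance 1: reach 11.
Distance 2: reach 4.
Distance 3: reach 3, 10.
Distance 4: reach 2, 5, 8.
Found 5.

Yes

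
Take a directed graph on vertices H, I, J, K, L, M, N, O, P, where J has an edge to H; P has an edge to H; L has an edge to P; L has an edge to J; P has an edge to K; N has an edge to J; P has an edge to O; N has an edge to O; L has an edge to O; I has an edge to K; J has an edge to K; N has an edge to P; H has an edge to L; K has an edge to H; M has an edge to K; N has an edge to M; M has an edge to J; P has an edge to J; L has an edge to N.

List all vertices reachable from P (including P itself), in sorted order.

Start at P.
Its neighbours: H, J, K, O.
Then their neighbours: L.
Then next layer: N.
Then next layer: M.
Nothing further is reachable.

H, J, K, L, M, N, O, P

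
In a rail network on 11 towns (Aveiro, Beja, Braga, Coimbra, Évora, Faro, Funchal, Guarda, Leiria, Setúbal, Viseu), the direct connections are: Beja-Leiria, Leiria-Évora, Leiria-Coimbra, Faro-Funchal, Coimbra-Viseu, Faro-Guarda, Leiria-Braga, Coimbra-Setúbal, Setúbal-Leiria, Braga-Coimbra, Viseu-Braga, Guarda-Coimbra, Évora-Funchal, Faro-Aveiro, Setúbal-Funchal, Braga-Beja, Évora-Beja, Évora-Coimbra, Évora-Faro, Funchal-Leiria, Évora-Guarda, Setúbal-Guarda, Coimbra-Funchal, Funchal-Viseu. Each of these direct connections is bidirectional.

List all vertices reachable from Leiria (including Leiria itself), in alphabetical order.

Start at Leiria.
Its neighbours: Beja, Braga, Coimbra, Évora, Funchal, Setúbal.
Then their neighbours: Faro, Guarda, Viseu.
Then next layer: Aveiro.
Every vertex is now reached.

Aveiro, Beja, Braga, Coimbra, Évora, Faro, Funchal, Guarda, Leiria, Setúbal, Viseu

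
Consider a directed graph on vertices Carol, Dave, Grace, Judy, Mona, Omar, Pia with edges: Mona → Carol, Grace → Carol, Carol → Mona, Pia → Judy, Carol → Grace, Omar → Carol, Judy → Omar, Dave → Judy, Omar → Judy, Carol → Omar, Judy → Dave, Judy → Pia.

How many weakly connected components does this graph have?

1

From Carol: component {Carol, Dave, Grace, Judy, Mona, Omar, Pia}.
That's 1 component.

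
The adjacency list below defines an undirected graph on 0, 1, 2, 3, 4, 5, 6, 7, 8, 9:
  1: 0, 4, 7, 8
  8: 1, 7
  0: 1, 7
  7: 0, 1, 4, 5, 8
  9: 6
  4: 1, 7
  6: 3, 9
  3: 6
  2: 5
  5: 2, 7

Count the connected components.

2

From 0: component {0, 1, 2, 4, 5, 7, 8}.
From 3: component {3, 6, 9}.
That's 2 components.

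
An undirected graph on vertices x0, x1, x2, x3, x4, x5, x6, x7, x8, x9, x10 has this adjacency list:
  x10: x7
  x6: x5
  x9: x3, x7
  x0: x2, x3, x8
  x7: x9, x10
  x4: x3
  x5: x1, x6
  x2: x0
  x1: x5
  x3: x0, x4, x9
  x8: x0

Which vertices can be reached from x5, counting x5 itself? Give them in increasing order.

x1, x5, x6

Start at x5.
Its neighbours: x1, x6.
Nothing further is reachable.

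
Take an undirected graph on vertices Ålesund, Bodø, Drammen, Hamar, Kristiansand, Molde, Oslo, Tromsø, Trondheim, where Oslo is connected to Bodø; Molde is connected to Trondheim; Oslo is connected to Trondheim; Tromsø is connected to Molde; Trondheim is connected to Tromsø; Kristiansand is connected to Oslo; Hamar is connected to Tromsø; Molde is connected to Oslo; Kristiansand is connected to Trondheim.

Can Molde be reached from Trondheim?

Explore from Trondheim.
Distance 1: reach Kristiansand, Molde, Oslo, Tromsø.
Found Molde.

Yes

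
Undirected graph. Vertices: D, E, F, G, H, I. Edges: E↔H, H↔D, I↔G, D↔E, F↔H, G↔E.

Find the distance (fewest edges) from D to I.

Distance 0: D.
Distance 1: E, H.
Distance 2: F, G.
Distance 3: I — contains I.

3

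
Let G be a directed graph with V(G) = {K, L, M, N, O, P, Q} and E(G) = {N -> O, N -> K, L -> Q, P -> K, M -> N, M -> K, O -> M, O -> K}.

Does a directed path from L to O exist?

No

Explore from L.
Distance 1: reach Q.
The search from L is exhausted; no directed path reaches O.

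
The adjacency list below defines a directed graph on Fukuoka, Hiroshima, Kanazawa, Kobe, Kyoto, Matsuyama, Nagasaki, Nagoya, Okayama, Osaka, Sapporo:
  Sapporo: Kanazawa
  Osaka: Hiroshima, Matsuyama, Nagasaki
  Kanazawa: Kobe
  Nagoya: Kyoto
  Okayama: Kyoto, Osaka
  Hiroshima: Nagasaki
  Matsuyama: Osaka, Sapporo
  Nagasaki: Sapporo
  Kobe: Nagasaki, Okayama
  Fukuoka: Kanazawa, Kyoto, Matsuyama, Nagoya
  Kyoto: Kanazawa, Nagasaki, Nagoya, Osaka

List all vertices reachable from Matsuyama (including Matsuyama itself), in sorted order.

Start at Matsuyama.
Its neighbours: Osaka, Sapporo.
Then their neighbours: Hiroshima, Kanazawa, Nagasaki.
Then next layer: Kobe.
Then next layer: Okayama.
Then next layer: Kyoto.
Then next layer: Nagoya.
Nothing further is reachable.

Hiroshima, Kanazawa, Kobe, Kyoto, Matsuyama, Nagasaki, Nagoya, Okayama, Osaka, Sapporo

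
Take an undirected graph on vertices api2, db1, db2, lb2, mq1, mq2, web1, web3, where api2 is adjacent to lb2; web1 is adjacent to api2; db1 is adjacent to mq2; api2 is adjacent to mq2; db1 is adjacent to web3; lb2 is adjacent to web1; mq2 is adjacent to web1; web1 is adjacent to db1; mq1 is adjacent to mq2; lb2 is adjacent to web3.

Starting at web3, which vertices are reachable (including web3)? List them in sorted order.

Start at web3.
Its neighbours: db1, lb2.
Then their neighbours: api2, mq2, web1.
Then next layer: mq1.
Nothing further is reachable.

api2, db1, lb2, mq1, mq2, web1, web3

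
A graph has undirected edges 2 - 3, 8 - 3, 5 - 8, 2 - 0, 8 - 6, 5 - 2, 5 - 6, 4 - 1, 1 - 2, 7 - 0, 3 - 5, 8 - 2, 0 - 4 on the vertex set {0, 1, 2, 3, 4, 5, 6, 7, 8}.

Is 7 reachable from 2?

Yes

Explore from 2.
Distance 1: reach 0, 1, 3, 5, 8.
Distance 2: reach 4, 6, 7.
Found 7.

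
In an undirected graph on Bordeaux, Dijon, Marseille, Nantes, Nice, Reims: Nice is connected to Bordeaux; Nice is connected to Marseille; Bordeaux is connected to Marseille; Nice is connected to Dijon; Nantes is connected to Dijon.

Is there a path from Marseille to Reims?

No

Explore from Marseille.
Distance 1: reach Bordeaux, Nice.
Distance 2: reach Dijon.
Distance 3: reach Nantes.
The search is exhausted without reaching Reims; it lies in a different component.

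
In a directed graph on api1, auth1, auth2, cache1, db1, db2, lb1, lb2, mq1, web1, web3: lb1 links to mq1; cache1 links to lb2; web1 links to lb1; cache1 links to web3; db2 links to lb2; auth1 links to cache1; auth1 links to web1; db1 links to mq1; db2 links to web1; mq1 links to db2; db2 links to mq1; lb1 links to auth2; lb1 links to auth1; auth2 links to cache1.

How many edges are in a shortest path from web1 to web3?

Distance 0: web1.
Distance 1: lb1.
Distance 2: auth1, auth2, mq1.
Distance 3: cache1, db2.
Distance 4: lb2, web3 — contains web3.

4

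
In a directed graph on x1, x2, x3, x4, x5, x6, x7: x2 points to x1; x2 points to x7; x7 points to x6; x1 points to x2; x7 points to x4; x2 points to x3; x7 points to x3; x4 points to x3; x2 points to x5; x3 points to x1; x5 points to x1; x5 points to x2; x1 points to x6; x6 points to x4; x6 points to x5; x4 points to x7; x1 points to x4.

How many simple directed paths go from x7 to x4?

x7→x3→x1→x4
x7→x3→x1→x6→x4
x7→x4
x7→x6→x4
x7→x6→x5→x1→x4
x7→x6→x5→x2→x1→x4
x7→x6→x5→x2→x3→x1→x4

7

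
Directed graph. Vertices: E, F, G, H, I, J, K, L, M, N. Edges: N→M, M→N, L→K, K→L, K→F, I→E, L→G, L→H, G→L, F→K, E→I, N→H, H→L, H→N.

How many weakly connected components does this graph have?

From E: component {E, I}.
From F: component {F, G, H, K, L, M, N}.
From J: component {J}.
That's 3 components.

3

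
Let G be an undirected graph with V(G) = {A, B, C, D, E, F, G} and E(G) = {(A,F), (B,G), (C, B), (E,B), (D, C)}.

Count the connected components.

From A: component {A, F}.
From B: component {B, C, D, E, G}.
That's 2 components.

2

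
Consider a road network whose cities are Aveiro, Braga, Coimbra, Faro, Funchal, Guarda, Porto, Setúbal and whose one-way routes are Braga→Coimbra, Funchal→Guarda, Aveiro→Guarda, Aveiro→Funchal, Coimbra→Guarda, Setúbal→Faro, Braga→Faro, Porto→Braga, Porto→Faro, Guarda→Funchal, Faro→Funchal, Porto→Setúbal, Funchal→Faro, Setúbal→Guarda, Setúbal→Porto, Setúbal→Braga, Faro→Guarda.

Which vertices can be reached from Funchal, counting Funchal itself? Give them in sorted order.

Faro, Funchal, Guarda

Start at Funchal.
Its neighbours: Faro, Guarda.
Nothing further is reachable.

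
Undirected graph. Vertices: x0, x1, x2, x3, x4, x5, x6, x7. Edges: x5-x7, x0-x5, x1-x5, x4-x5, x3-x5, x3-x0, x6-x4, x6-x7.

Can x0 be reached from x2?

No

x2 has no edges, so nothing is reachable from it.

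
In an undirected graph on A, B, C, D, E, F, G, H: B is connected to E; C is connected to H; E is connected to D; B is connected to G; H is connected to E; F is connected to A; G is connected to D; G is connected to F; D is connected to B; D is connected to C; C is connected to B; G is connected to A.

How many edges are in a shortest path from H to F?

4

Distance 0: H.
Distance 1: C, E.
Distance 2: B, D.
Distance 3: G.
Distance 4: A, F — contains F.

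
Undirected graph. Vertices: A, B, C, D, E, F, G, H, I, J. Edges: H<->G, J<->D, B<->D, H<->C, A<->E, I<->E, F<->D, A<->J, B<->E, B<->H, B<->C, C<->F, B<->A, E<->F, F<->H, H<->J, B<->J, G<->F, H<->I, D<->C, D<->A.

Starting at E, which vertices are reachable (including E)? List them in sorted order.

A, B, C, D, E, F, G, H, I, J

Start at E.
Its neighbours: A, B, F, I.
Then their neighbours: C, D, G, H, J.
Every vertex is now reached.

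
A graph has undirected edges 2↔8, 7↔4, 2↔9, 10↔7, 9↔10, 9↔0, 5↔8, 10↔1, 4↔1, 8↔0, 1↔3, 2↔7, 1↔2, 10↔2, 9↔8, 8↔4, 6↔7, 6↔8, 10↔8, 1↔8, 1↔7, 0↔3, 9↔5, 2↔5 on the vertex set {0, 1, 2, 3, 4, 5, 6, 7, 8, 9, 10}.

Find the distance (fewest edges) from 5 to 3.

Distance 0: 5.
Distance 1: 2, 8, 9.
Distance 2: 0, 1, 4, 6, 7, 10.
Distance 3: 3 — contains 3.

3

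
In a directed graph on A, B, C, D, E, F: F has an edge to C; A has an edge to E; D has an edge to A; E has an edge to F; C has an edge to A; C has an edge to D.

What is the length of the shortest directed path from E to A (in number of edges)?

3

Distance 0: E.
Distance 1: F.
Distance 2: C.
Distance 3: A, D — contains A.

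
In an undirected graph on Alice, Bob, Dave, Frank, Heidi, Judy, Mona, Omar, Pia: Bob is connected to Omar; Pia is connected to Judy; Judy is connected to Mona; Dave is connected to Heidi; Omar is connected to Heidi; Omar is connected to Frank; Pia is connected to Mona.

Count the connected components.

3

From Alice: component {Alice}.
From Bob: component {Bob, Dave, Frank, Heidi, Omar}.
From Judy: component {Judy, Mona, Pia}.
That's 3 components.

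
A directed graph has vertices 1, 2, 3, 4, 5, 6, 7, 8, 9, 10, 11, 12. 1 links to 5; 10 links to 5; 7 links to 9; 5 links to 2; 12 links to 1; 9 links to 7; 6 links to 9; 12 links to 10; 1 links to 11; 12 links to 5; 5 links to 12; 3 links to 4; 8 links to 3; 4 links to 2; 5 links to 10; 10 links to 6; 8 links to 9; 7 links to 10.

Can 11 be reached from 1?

Yes

Explore from 1.
Distance 1: reach 5, 11.
Found 11.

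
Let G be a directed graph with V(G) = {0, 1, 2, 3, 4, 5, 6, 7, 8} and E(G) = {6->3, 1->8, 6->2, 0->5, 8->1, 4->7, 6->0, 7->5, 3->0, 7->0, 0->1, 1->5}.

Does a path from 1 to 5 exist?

Yes

Explore from 1.
Distance 1: reach 5, 8.
Found 5.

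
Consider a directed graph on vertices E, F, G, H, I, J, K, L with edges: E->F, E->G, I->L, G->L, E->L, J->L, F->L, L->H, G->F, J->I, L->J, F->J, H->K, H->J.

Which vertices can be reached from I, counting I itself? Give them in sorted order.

H, I, J, K, L

Start at I.
Its neighbours: L.
Then their neighbours: H, J.
Then next layer: K.
Nothing further is reachable.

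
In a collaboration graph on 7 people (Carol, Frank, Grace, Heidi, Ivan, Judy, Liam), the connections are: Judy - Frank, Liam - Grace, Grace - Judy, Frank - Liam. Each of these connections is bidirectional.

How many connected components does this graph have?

4

From Carol: component {Carol}.
From Frank: component {Frank, Grace, Judy, Liam}.
From Heidi: component {Heidi}.
From Ivan: component {Ivan}.
That's 4 components.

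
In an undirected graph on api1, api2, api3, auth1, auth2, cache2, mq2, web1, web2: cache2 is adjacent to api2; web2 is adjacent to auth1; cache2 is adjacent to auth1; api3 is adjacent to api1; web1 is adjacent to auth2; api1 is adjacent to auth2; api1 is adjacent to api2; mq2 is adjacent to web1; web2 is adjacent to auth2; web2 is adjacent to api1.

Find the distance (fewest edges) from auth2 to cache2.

3

Distance 0: auth2.
Distance 1: api1, web1, web2.
Distance 2: api2, api3, auth1, mq2.
Distance 3: cache2 — contains cache2.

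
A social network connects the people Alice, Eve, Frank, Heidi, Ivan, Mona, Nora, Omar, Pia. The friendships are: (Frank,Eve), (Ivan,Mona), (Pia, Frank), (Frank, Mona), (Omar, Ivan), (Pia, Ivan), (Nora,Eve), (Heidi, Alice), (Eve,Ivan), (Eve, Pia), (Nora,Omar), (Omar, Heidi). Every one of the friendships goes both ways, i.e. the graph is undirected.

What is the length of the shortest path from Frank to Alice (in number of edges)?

5

Distance 0: Frank.
Distance 1: Eve, Mona, Pia.
Distance 2: Ivan, Nora.
Distance 3: Omar.
Distance 4: Heidi.
Distance 5: Alice — contains Alice.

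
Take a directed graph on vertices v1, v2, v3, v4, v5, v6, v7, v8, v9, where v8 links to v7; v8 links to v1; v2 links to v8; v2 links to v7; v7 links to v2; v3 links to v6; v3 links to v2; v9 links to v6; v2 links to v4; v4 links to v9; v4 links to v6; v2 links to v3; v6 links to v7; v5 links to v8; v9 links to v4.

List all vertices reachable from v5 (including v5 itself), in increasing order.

v1, v2, v3, v4, v5, v6, v7, v8, v9

Start at v5.
Its neighbours: v8.
Then their neighbours: v1, v7.
Then next layer: v2.
Then next layer: v3, v4.
Then next layer: v6, v9.
Every vertex is now reached.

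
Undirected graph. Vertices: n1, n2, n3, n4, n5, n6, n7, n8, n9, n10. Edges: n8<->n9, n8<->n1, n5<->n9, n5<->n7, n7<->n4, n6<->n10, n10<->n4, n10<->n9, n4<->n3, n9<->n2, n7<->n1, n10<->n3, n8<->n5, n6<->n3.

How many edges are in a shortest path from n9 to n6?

Distance 0: n9.
Distance 1: n2, n5, n8, n10.
Distance 2: n1, n3, n4, n6, n7 — contains n6.

2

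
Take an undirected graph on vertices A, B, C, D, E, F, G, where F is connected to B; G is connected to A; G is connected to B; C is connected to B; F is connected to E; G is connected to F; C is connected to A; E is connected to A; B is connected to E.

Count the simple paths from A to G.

A–C–B–E–F–G
A–C–B–F–G
A–C–B–G
A–E–B–F–G
A–E–B–G
A–E–F–B–G
A–E–F–G
A–G

8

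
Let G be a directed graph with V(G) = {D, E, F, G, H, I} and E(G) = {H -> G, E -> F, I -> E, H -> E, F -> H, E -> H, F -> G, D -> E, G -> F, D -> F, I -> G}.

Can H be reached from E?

Explore from E.
Distance 1: reach F, H.
Found H.

Yes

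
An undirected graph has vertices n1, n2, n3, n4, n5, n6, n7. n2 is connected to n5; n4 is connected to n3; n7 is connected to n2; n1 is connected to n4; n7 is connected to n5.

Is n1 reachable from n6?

No

n6 has no edges, so nothing is reachable from it.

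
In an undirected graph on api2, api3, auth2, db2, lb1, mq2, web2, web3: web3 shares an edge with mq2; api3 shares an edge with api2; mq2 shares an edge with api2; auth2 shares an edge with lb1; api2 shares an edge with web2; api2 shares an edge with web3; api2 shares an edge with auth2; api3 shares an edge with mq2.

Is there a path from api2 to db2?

Explore from api2.
Distance 1: reach api3, auth2, mq2, web2, web3.
Distance 2: reach lb1.
The search is exhausted without reaching db2; it lies in a different component.

No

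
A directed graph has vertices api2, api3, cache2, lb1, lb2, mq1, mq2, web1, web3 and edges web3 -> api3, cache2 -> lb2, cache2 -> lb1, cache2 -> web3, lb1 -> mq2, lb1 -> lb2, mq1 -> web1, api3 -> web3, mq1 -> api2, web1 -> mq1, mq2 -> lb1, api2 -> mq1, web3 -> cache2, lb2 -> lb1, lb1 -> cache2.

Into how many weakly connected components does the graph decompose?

From api2: component {api2, mq1, web1}.
From api3: component {api3, cache2, lb1, lb2, mq2, web3}.
That's 2 components.

2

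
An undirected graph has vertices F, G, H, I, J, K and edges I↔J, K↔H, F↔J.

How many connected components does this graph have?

3

From F: component {F, I, J}.
From G: component {G}.
From H: component {H, K}.
That's 3 components.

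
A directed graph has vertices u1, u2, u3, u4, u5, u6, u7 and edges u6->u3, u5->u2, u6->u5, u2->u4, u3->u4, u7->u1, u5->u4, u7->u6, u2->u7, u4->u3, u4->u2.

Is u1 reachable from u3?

Explore from u3.
Distance 1: reach u4.
Distance 2: reach u2.
Distance 3: reach u7.
Distance 4: reach u1, u6.
Found u1.

Yes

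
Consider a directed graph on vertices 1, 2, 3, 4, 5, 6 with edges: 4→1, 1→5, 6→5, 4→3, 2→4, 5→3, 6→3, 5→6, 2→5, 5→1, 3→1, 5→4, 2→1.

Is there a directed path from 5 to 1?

Explore from 5.
Distance 1: reach 1, 3, 4, 6.
Found 1.

Yes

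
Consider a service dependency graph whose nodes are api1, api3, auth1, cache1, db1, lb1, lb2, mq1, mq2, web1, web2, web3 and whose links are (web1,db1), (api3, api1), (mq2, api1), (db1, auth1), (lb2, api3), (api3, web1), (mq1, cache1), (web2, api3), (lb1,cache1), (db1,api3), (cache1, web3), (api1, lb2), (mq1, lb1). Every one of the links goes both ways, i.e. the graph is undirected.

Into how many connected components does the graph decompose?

2

From api1: component {api1, api3, auth1, db1, lb2, mq2, web1, web2}.
From cache1: component {cache1, lb1, mq1, web3}.
That's 2 components.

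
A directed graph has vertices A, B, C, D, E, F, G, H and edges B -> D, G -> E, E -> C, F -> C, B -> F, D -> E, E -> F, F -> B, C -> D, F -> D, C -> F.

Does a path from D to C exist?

Explore from D.
Distance 1: reach E.
Distance 2: reach C, F.
Found C.

Yes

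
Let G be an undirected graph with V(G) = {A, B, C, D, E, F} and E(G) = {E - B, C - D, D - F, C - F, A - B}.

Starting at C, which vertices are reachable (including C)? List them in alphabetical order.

Start at C.
Its neighbours: D, F.
Nothing further is reachable.

C, D, F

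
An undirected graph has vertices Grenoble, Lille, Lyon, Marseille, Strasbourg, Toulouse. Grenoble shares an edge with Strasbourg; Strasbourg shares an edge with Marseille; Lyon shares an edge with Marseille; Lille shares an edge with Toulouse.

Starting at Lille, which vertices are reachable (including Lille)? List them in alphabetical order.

Start at Lille.
Its neighbours: Toulouse.
Nothing further is reachable.

Lille, Toulouse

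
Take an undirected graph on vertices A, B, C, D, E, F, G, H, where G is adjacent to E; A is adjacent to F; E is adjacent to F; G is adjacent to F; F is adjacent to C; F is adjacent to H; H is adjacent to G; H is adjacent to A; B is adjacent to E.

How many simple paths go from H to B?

6

H–A–F–E–B
H–A–F–G–E–B
H–F–E–B
H–F–G–E–B
H–G–E–B
H–G–F–E–B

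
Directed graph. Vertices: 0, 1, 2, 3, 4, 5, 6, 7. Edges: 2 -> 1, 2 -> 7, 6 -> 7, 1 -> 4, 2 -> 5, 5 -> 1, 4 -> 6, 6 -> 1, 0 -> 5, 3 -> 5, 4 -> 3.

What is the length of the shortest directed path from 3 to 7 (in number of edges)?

5

Distance 0: 3.
Distance 1: 5.
Distance 2: 1.
Distance 3: 4.
Distance 4: 6.
Distance 5: 7 — contains 7.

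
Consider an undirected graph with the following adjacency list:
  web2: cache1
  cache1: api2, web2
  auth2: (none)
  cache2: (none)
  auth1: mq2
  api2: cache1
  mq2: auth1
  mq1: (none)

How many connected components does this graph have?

From api2: component {api2, cache1, web2}.
From auth1: component {auth1, mq2}.
From auth2: component {auth2}.
From cache2: component {cache2}.
From mq1: component {mq1}.
That's 5 components.

5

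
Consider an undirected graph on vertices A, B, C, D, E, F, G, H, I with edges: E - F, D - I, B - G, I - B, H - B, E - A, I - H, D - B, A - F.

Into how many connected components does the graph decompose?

3

From A: component {A, E, F}.
From B: component {B, D, G, H, I}.
From C: component {C}.
That's 3 components.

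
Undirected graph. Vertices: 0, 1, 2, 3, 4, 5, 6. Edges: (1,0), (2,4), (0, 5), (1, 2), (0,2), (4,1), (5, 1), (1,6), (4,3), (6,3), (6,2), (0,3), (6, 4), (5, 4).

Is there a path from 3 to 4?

Yes

Explore from 3.
Distance 1: reach 0, 4, 6.
Found 4.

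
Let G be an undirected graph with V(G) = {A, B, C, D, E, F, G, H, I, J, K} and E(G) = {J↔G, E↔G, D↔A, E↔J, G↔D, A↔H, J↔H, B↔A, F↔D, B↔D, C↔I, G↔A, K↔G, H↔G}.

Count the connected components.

2

From A: component {A, B, D, E, F, G, H, J, K}.
From C: component {C, I}.
That's 2 components.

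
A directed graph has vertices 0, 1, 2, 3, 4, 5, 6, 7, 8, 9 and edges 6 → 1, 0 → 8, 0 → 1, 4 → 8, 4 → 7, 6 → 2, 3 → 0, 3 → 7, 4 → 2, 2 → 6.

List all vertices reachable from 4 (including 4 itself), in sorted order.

1, 2, 4, 6, 7, 8

Start at 4.
Its neighbours: 2, 7, 8.
Then their neighbours: 6.
Then next layer: 1.
Nothing further is reachable.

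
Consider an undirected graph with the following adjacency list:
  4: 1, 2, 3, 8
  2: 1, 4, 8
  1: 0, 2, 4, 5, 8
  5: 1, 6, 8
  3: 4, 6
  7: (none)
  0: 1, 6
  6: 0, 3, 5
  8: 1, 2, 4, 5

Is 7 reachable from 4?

Explore from 4.
Distance 1: reach 1, 2, 3, 8.
Distance 2: reach 0, 5, 6.
The search is exhausted without reaching 7; it lies in a different component.

No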